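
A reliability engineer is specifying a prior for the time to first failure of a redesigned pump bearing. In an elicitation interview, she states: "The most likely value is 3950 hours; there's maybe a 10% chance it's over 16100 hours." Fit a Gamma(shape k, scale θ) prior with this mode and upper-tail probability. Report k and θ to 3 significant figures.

Gamma(k,θ) with k>1 has mode (k−1)θ, so θ = 3950/(k−1).
Need P(X < 16100) = 0.9 with θ tied to k this way. Start at k = 2, θ = 3950: P(X<16100) ≈ 0.914.
Too high — lower k to spread out. Iterating converges to k ≈ 1.93.
Then θ = 3950/(1.93−1) ≈ 4260.

k ≈ 1.93, θ ≈ 4260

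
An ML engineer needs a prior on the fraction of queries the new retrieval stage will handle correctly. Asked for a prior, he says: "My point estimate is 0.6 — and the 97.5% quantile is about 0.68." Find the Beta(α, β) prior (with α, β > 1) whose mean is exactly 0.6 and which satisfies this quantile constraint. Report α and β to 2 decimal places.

With mean 0.6 fixed, write α = 0.6s, β = 0.4s where s = α+β.
Need P(θ < 0.68) = 0.975 under Beta(0.6s, 0.4s). Normal approximation: (q−m)/√(m(1−m)/s) ≈ z_{0.975} = 1.96, so s ≈ 0.6·0.4·(1.96)²/(0.68−0.6)² = 144.1.
At s = 144.1: P(θ<0.68) ≈ 0.978. Adjusting to match 0.975 gives s ≈ 137.77.
So α = 0.6·137.77 ≈ 82.66, β = 0.4·137.77 ≈ 55.11.

α ≈ 82.66, β ≈ 55.11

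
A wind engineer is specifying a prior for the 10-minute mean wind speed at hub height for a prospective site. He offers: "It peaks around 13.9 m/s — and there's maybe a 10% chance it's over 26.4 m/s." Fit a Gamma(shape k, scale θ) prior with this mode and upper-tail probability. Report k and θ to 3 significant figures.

k ≈ 5.65, θ ≈ 2.99

Gamma(k,θ) with k>1 has mode (k−1)θ, so θ = 13.9/(k−1).
Need P(X < 26.4) = 0.9 with θ tied to k this way. Start at k = 2, θ = 13.9: P(X<26.4) ≈ 0.566.
Too low — raise k to concentrate. Iterating converges to k ≈ 5.65.
Then θ = 13.9/(5.65−1) ≈ 2.99.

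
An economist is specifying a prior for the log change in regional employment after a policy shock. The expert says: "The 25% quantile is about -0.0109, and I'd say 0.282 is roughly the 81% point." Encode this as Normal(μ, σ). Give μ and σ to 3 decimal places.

μ = 0.116, σ = 0.189

For Normal(μ,σ), the p-quantile is μ + z_p·σ. Here z_{0.25} = -0.6745, z_{0.81} = 0.8779.
So -0.0109 = μ − 0.6745σ and 0.282 = μ + 0.8779σ.
Subtracting: σ = (0.282 − -0.0109)/(0.8779 − (-0.6745)) = 0.189.
Then μ = -0.0109 − (-0.6745)·0.189 = 0.116.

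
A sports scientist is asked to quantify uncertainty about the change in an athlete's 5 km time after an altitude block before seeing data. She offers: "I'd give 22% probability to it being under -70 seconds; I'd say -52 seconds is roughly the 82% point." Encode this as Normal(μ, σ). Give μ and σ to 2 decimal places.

For Normal(μ,σ), the p-quantile is μ + z_p·σ. Here z_{0.22} = -0.7722, z_{0.82} = 0.9154.
So -70 = μ − 0.7722σ and -52 = μ + 0.9154σ.
Subtracting: σ = (-52 − -70)/(0.9154 − (-0.7722)) = 10.67.
Then μ = -70 − (-0.7722)·10.67 = -61.76.

μ = -61.76, σ = 10.67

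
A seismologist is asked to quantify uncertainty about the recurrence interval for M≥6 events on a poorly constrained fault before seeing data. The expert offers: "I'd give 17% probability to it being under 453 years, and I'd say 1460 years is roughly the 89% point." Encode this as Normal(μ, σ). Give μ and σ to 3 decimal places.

μ = 893.614, σ = 461.780

The p-quantile of Normal(μ,σ) is μ + z_p·σ, with z_{0.17} = -0.9542 and z_{0.89} = 1.227.
Eliminate σ: μ = (z₂·x₁ − z₁·x₂)/(z₂ − z₁) = (1.227·453 − (-0.9542)·1460)/2.181 = 893.614.
Then σ = (x₂ − x₁)/(z₂ − z₁) = (1460 − 453)/2.181 = 461.780.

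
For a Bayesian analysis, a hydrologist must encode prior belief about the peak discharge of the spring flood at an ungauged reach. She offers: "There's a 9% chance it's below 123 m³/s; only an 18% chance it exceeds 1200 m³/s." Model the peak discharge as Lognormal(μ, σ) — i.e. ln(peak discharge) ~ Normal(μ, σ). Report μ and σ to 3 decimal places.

If T ~ Lognormal(μ,σ) then ln T ~ Normal(μ,σ), so the p-quantile of ln T is μ + z_p·σ.
ln(123) = 4.812 and ln(1200) = 7.09; z_{0.09} = -1.341, z_{0.82} = 0.9154.
σ = (7.09 − 4.812)/(0.9154 − (-1.341)) = 1.010.
μ = 4.812 − (-1.341)·1.010 = 6.166.

μ ≈ 6.166, σ ≈ 1.010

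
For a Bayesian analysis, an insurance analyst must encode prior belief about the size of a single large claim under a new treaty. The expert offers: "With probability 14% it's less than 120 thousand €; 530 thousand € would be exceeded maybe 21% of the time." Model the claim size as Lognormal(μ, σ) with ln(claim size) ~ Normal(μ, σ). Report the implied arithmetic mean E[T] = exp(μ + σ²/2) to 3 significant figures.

If T ~ Lognormal(μ,σ) then ln T ~ Normal(μ,σ), so the p-quantile of ln T is μ + z_p·σ.
ln(120) = 4.787 and ln(530) = 6.273; z_{0.14} = -1.08, z_{0.79} = 0.8064.
σ = (6.273 − 4.787)/(0.8064 − (-1.08)) = 0.787.
μ = 4.787 − (-1.08)·0.787 = 5.638.
E[T] = exp(μ + σ²/2) = exp(5.638 + 0.3099) = 383 thousand €.

E[T] ≈ 383 thousand €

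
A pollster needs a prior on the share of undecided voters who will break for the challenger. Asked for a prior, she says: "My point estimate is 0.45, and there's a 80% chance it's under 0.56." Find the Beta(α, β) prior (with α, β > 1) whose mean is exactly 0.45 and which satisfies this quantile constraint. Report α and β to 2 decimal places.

With mean 0.45 fixed, write α = 0.45s, β = 0.55s where s = α+β.
Need P(θ < 0.56) = 0.8 under Beta(0.45s, 0.55s). Normal approximation: (q−m)/√(m(1−m)/s) ≈ z_{0.8} = 0.842, so s ≈ 0.45·0.55·(0.842)²/(0.56−0.45)² = 14.5.
At s = 14.5: P(θ<0.56) ≈ 0.800. Adjusting to match 0.8 gives s ≈ 14.45.
So α = 0.45·14.45 ≈ 6.50, β = 0.55·14.45 ≈ 7.95.

α ≈ 6.50, β ≈ 7.95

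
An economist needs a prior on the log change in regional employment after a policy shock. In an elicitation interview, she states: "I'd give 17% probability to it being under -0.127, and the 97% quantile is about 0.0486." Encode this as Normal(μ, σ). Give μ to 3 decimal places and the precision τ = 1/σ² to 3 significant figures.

For Normal(μ,σ), the p-quantile is μ + z_p·σ. Here z_{0.17} = -0.9542, z_{0.97} = 1.881.
So -0.127 = μ − 0.9542σ and 0.0486 = μ + 1.881σ.
Subtracting: σ = (0.0486 − -0.127)/(1.881 − (-0.9542)) = 0.062.
Then μ = -0.127 − (-0.9542)·0.062 = -0.068.
Precision τ = 1/σ² = 1/0.06194² = 261.

μ = -0.068, τ = 261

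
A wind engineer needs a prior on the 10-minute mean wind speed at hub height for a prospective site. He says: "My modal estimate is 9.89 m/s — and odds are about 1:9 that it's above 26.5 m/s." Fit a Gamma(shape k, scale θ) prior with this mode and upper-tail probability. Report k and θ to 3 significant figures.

Gamma(k,θ) with k>1 has mode (k−1)θ, so θ = 9.89/(k−1).
Need P(X < 26.5) = 0.9 with θ tied to k this way. Start at k = 2, θ = 9.89: P(X<26.5) ≈ 0.748.
Too low — raise k to concentrate. Iterating converges to k ≈ 2.97.
Then θ = 9.89/(2.97−1) ≈ 5.02.

k ≈ 2.97, θ ≈ 5.02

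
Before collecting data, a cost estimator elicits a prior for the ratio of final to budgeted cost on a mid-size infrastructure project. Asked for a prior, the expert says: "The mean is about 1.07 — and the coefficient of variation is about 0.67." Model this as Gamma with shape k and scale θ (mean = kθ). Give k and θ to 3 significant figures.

k ≈ 2.23, θ ≈ 0.48

For Gamma(k, scale θ): mean = kθ, variance = kθ², so CV = 1/√k.
CV = 0.67, hence k = 1/CV² = 2.23.
Then θ = mean/k = 1.07/2.23 = 0.48.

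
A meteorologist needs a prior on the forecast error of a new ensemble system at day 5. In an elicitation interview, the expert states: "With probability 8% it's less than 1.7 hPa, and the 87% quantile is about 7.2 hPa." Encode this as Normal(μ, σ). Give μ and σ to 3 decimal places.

For Normal(μ,σ), the p-quantile is μ + z_p·σ. Here z_{0.08} = -1.405, z_{0.87} = 1.126.
So 1.7 = μ − 1.405σ and 7.2 = μ + 1.126σ.
Subtracting: σ = (7.2 − 1.7)/(1.126 − (-1.405)) = 2.173.
Then μ = 1.7 − (-1.405)·2.173 = 4.753.

μ = 4.753, σ = 2.173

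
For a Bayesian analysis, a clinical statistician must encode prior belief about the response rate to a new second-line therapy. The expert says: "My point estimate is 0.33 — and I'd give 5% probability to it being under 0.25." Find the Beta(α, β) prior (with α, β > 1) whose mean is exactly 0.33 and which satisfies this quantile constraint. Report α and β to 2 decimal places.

α ≈ 28.87, β ≈ 58.62

With mean 0.33 fixed, write α = 0.33s, β = 0.67s where s = α+β.
Need P(θ < 0.25) = 0.05 under Beta(0.33s, 0.67s). Normal approximation: (q−m)/√(m(1−m)/s) ≈ z_{0.05} = -1.64, so s ≈ 0.33·0.67·(-1.64)²/(0.25−0.33)² = 93.5.
At s = 93.5: P(θ<0.25) ≈ 0.044. Adjusting to match 0.05 gives s ≈ 87.50.
So α = 0.33·87.50 ≈ 28.87, β = 0.67·87.50 ≈ 58.62.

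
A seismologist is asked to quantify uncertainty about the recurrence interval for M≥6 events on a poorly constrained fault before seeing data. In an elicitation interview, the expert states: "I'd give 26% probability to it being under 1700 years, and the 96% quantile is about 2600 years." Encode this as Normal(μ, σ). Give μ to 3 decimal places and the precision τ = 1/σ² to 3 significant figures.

μ = 1941.856, τ = 7.08e-06

The p-quantile of Normal(μ,σ) is μ + z_p·σ, with z_{0.26} = -0.6433 and z_{0.96} = 1.751.
Eliminate σ: μ = (z₂·x₁ − z₁·x₂)/(z₂ − z₁) = (1.751·1700 − (-0.6433)·2600)/2.394 = 1941.856.
Then σ = (x₂ − x₁)/(z₂ − z₁) = (2600 − 1700)/2.394 = 375.935.
Precision τ = 1/σ² = 1/375.9² = 7.08e-06.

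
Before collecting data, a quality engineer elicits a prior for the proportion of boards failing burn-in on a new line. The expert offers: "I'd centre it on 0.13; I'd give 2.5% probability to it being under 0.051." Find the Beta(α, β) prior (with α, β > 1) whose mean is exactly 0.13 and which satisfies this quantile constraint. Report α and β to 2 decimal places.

With mean 0.13 fixed, write α = 0.13s, β = 0.87s where s = α+β.
Need P(θ < 0.051) = 0.025 under Beta(0.13s, 0.87s). Normal approximation: (q−m)/√(m(1−m)/s) ≈ z_{0.025} = -1.96, so s ≈ 0.13·0.87·(-1.96)²/(0.051−0.13)² = 69.6.
At s = 69.6: P(θ<0.051) ≈ 0.008. Adjusting to match 0.025 gives s ≈ 47.14.
So α = 0.13·47.14 ≈ 6.13, β = 0.87·47.14 ≈ 41.01.

α ≈ 6.13, β ≈ 41.01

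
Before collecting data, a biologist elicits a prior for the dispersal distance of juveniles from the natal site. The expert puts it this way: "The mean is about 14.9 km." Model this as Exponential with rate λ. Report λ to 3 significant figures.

λ ≈ 0.0671

Exponential mean = 1/λ, so λ = 1/14.9 = 0.0671.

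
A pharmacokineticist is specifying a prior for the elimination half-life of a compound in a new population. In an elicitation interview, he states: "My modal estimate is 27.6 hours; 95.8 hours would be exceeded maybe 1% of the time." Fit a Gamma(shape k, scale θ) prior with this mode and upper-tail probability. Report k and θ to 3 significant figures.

k ≈ 3.8, θ ≈ 9.85

Gamma(k,θ) with k>1 has mode (k−1)θ, so θ = 27.6/(k−1).
Need P(X < 95.8) = 0.99 with θ tied to k this way. Start at k = 2, θ = 27.6: P(X<95.8) ≈ 0.861.
Too low — raise k to concentrate. Iterating converges to k ≈ 3.8.
Then θ = 27.6/(3.8−1) ≈ 9.85.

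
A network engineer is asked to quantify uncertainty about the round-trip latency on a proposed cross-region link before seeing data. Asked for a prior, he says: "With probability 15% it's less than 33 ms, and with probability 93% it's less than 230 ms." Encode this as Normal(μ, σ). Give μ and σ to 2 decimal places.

μ = 114.27, σ = 78.42

For Normal(μ,σ), the p-quantile is μ + z_p·σ. Here z_{0.15} = -1.036, z_{0.93} = 1.476.
So 33 = μ − 1.036σ and 230 = μ + 1.476σ.
Subtracting: σ = (230 − 33)/(1.476 − (-1.036)) = 78.42.
Then μ = 33 − (-1.036)·78.42 = 114.27.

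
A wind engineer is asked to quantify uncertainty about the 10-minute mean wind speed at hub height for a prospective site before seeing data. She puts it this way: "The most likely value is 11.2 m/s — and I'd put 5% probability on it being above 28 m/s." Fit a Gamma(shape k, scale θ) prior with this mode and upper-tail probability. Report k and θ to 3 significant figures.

k ≈ 4.23, θ ≈ 3.46

Gamma(k,θ) with k>1 has mode (k−1)θ, so θ = 11.2/(k−1).
Need P(X < 28) = 0.95 with θ tied to k this way. Start at k = 2, θ = 11.2: P(X<28) ≈ 0.713.
Too low — raise k to concentrate. Iterating converges to k ≈ 4.23.
Then θ = 11.2/(4.23−1) ≈ 3.46.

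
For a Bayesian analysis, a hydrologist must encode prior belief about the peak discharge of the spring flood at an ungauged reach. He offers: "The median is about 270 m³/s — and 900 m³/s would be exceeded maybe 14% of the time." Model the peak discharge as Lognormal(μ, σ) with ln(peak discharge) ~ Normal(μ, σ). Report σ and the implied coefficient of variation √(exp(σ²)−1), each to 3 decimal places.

If T ~ Lognormal(μ,σ) then ln T ~ Normal(μ,σ), so the p-quantile of ln T is μ + z_p·σ.
ln(270) = 5.598 and ln(900) = 6.802; z_{0.5} = 0, z_{0.86} = 1.08.
σ = (6.802 − 5.598)/(1.08 − (0)) = 1.114.
μ = 5.598 − (0)·1.114 = 5.598.
CV = √(exp(σ²)−1) = √(exp(1.2420)−1) = 1.569.

σ ≈ 1.114, CV ≈ 1.569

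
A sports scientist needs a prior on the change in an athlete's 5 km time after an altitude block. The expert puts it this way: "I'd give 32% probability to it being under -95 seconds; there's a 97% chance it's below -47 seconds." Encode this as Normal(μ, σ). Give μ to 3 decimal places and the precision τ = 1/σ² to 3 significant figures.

μ = -85.441, τ = 0.00239

The p-quantile of Normal(μ,σ) is μ + z_p·σ, with z_{0.32} = -0.4677 and z_{0.97} = 1.881.
Eliminate σ: μ = (z₂·x₁ − z₁·x₂)/(z₂ − z₁) = (1.881·-95 − (-0.4677)·-47)/2.348 = -85.441.
Then σ = (x₂ − x₁)/(z₂ − z₁) = (-47 − -95)/2.348 = 20.439.
Precision τ = 1/σ² = 1/20.44² = 0.00239.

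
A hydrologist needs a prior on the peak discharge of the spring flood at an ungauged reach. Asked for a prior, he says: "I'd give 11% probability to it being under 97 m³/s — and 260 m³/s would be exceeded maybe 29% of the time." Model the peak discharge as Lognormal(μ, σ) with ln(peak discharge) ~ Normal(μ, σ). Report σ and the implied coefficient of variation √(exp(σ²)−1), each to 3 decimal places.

If T ~ Lognormal(μ,σ) then ln T ~ Normal(μ,σ), so the p-quantile of ln T is μ + z_p·σ.
ln(97) = 4.575 and ln(260) = 5.561; z_{0.11} = -1.227, z_{0.71} = 0.5534.
σ = (5.561 − 4.575)/(0.5534 − (-1.227)) = 0.554.
μ = 4.575 − (-1.227)·0.554 = 5.254.
CV = √(exp(σ²)−1) = √(exp(0.3069)−1) = 0.599.

σ ≈ 0.554, CV ≈ 0.599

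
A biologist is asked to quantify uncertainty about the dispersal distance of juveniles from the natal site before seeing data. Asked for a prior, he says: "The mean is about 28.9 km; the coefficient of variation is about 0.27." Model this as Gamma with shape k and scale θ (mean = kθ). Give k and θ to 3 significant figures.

For Gamma(k, scale θ): mean = kθ, variance = kθ², so CV = 1/√k.
CV = 0.27, hence k = 1/CV² = 13.7.
Then θ = mean/k = 28.9/13.7 = 2.11.

k ≈ 13.7, θ ≈ 2.11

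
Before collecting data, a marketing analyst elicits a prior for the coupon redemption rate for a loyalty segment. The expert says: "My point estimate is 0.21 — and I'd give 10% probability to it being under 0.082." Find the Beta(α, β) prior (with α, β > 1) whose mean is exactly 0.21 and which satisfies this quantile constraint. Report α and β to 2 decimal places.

With mean 0.21 fixed, write α = 0.21s, β = 0.79s where s = α+β.
Need P(θ < 0.082) = 0.1 under Beta(0.21s, 0.79s). Normal approximation: (q−m)/√(m(1−m)/s) ≈ z_{0.1} = -1.28, so s ≈ 0.21·0.79·(-1.28)²/(0.082−0.21)² = 16.6.
At s = 16.6: P(θ<0.082) ≈ 0.070. Adjusting to match 0.1 gives s ≈ 13.22.
So α = 0.21·13.22 ≈ 2.78, β = 0.79·13.22 ≈ 10.45.

α ≈ 2.78, β ≈ 10.45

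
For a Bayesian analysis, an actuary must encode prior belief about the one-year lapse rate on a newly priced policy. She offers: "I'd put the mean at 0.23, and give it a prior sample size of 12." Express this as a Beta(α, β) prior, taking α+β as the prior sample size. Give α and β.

Under the effective-sample-size interpretation, Beta(α, β) has prior mean α/(α+β) and prior sample size α+β.
So α+β = 12 and α/(α+β) = 0.23, giving α = 0.23·12 = 2.76 and β = 12 − 2.76 = 9.24.

α = 2.76, β = 9.24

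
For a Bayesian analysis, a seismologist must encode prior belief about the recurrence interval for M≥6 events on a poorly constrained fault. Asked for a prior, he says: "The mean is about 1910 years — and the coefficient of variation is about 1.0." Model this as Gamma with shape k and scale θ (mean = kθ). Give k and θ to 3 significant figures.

For Gamma(k, scale θ): mean = kθ, variance = kθ², so CV = 1/√k.
CV = 1.0, hence k = 1/CV² = 1.
Then θ = mean/k = 1910/1 = 1910.

k ≈ 1, θ ≈ 1910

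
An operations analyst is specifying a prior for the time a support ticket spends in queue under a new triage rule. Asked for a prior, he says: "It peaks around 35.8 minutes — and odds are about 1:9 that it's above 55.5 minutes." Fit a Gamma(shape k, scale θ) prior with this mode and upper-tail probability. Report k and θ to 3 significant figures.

k ≈ 10.7, θ ≈ 3.68

Gamma(k,θ) with k>1 has mode (k−1)θ, so θ = 35.8/(k−1).
Need P(X < 55.5) = 0.9 with θ tied to k this way. Start at k = 2, θ = 35.8: P(X<55.5) ≈ 0.459.
Too low — raise k to concentrate. Iterating converges to k ≈ 10.7.
Then θ = 35.8/(10.7−1) ≈ 3.68.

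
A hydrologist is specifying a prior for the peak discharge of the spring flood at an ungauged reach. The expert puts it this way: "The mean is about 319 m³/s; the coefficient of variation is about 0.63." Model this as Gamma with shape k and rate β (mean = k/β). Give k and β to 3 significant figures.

k ≈ 2.52, β ≈ 0.0079

For Gamma(k, rate β): mean = k/β, variance = k/β², so CV = 1/√k.
CV = 0.63, hence k = 1/CV² = 2.52.
Then β = k/mean = 2.52/319 = 0.0079.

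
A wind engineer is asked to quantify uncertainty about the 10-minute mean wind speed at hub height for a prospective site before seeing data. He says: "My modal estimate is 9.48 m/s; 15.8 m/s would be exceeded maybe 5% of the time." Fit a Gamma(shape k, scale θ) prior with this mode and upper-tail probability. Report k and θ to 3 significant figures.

k ≈ 11.7, θ ≈ 0.886

Gamma(k,θ) with k>1 has mode (k−1)θ, so θ = 9.48/(k−1).
Need P(X < 15.8) = 0.95 with θ tied to k this way. Start at k = 2, θ = 9.48: P(X<15.8) ≈ 0.496.
Too low — raise k to concentrate. Iterating converges to k ≈ 11.7.
Then θ = 9.48/(11.7−1) ≈ 0.886.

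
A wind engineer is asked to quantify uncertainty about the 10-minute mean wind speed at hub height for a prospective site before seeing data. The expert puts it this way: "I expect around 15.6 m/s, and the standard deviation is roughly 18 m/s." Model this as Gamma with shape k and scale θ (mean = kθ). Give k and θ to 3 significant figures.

k ≈ 0.751, θ ≈ 20.8

For Gamma(k, scale θ): mean = kθ, variance = kθ², so CV = 1/√k.
CV = SD/mean = 18/15.6 = 1.154, hence k = 1/CV² = 0.751.
Then θ = mean/k = 15.6/0.751 = 20.8.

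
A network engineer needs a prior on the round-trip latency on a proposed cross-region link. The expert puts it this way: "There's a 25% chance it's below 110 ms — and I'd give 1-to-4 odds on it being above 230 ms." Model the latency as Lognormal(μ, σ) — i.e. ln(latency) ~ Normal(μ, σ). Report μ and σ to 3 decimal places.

μ ≈ 5.029, σ ≈ 0.487

If T ~ Lognormal(μ,σ) then ln T ~ Normal(μ,σ), so the p-quantile of ln T is μ + z_p·σ.
ln(110) = 4.7 and ln(230) = 5.438; z_{0.25} = -0.6745, z_{0.8} = 0.8416.
σ = (5.438 − 4.7)/(0.8416 − (-0.6745)) = 0.487.
μ = 4.7 − (-0.6745)·0.487 = 5.029.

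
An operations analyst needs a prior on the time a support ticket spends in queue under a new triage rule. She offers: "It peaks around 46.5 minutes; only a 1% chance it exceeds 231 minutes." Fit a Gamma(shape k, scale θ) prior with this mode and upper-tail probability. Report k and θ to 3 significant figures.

k ≈ 2.53, θ ≈ 30.4

Gamma(k,θ) with k>1 has mode (k−1)θ, so θ = 46.5/(k−1).
Need P(X < 231) = 0.99 with θ tied to k this way. Start at k = 2, θ = 46.5: P(X<231) ≈ 0.958.
Too low — raise k to concentrate. Iterating converges to k ≈ 2.53.
Then θ = 46.5/(2.53−1) ≈ 30.4.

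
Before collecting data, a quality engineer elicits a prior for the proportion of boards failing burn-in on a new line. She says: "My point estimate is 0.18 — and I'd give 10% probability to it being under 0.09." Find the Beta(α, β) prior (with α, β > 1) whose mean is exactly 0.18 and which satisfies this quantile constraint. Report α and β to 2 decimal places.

With mean 0.18 fixed, write α = 0.18s, β = 0.82s where s = α+β.
Need P(θ < 0.09) = 0.1 under Beta(0.18s, 0.82s). Normal approximation: (q−m)/√(m(1−m)/s) ≈ z_{0.1} = -1.28, so s ≈ 0.18·0.82·(-1.28)²/(0.09−0.18)² = 29.9.
At s = 29.9: P(θ<0.09) ≈ 0.078. Adjusting to match 0.1 gives s ≈ 25.25.
So α = 0.18·25.25 ≈ 4.55, β = 0.82·25.25 ≈ 20.71.

α ≈ 4.55, β ≈ 20.71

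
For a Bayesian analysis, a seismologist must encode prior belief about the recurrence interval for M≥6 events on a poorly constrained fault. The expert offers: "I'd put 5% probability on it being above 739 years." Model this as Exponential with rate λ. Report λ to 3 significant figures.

λ ≈ 0.00405

P(T > 739.0) = e^(−λ·739.0) = 0.05, so λ = −ln(0.05)/739.0 = 0.00405.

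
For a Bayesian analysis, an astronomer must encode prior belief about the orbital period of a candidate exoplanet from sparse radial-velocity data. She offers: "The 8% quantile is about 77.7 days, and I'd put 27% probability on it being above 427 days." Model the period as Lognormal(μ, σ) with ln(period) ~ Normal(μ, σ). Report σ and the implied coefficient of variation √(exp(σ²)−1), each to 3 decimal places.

If T ~ Lognormal(μ,σ) then ln T ~ Normal(μ,σ), so the p-quantile of ln T is μ + z_p·σ.
ln(77.7) = 4.353 and ln(427) = 6.057; z_{0.08} = -1.405, z_{0.73} = 0.6128.
σ = (6.057 − 4.353)/(0.6128 − (-1.405)) = 0.844.
μ = 4.353 − (-1.405)·0.844 = 5.539.
CV = √(exp(σ²)−1) = √(exp(0.7130)−1) = 1.020.

σ ≈ 0.844, CV ≈ 1.020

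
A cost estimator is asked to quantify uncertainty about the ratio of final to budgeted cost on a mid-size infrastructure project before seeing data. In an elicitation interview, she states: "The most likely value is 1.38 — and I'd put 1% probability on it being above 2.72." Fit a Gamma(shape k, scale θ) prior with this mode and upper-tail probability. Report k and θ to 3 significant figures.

Gamma(k,θ) with k>1 has mode (k−1)θ, so θ = 1.38/(k−1).
Need P(X < 2.72) = 0.99 with θ tied to k this way. Start at k = 2, θ = 1.38: P(X<2.72) ≈ 0.586.
Too low — raise k to concentrate. Iterating converges to k ≈ 11.7.
Then θ = 1.38/(11.7−1) ≈ 0.129.

k ≈ 11.7, θ ≈ 0.129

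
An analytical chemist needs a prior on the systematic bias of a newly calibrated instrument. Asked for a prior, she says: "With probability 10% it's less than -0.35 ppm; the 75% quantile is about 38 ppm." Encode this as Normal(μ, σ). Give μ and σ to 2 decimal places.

For Normal(μ,σ), the p-quantile is μ + z_p·σ. Here z_{0.1} = -1.282, z_{0.75} = 0.6745.
So -0.35 = μ − 1.282σ and 38 = μ + 0.6745σ.
Subtracting: σ = (38 − -0.35)/(0.6745 − (-1.282)) = 19.61.
Then μ = -0.35 − (-1.282)·19.61 = 24.78.

μ = 24.78, σ = 19.61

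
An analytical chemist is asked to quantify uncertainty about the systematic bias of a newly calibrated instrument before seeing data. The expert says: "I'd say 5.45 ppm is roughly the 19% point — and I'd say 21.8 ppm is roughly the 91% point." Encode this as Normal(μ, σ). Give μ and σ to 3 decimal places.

μ = 11.920, σ = 7.369

For Normal(μ,σ), the p-quantile is μ + z_p·σ. Here z_{0.19} = -0.8779, z_{0.91} = 1.341.
So 5.45 = μ − 0.8779σ and 21.8 = μ + 1.341σ.
Subtracting: σ = (21.8 − 5.45)/(1.341 − (-0.8779)) = 7.369.
Then μ = 5.45 − (-0.8779)·7.369 = 11.920.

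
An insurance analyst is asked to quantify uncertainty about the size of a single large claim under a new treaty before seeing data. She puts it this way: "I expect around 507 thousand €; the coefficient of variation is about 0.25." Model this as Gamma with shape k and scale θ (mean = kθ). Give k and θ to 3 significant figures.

k ≈ 16, θ ≈ 31.7

For Gamma(k, scale θ): mean = kθ, variance = kθ², so CV = 1/√k.
CV = 0.25, hence k = 1/CV² = 16.
Then θ = mean/k = 507/16 = 31.7.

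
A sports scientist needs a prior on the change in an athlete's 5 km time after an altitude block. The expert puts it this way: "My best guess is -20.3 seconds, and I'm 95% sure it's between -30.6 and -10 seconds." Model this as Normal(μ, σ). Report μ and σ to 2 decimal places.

μ = -20.30, σ = 5.26

A symmetric 95% interval runs μ ± z·σ with z = 1.96.
Half-width = 10.3, so σ = 10.3/1.96 = 5.26.
μ is the stated best guess, -20.30.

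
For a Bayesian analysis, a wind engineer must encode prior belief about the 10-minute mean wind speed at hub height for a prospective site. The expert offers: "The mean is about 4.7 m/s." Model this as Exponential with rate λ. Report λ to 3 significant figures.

Exponential mean = 1/λ, so λ = 1/4.7 = 0.213.

λ ≈ 0.213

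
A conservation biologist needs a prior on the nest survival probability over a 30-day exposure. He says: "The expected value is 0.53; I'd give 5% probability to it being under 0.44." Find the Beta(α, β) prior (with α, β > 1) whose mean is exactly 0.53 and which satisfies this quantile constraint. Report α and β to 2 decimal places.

With mean 0.53 fixed, write α = 0.53s, β = 0.47s where s = α+β.
Need P(θ < 0.44) = 0.05 under Beta(0.53s, 0.47s). Normal approximation: (q−m)/√(m(1−m)/s) ≈ z_{0.05} = -1.64, so s ≈ 0.53·0.47·(-1.64)²/(0.44−0.53)² = 83.2.
At s = 83.2: P(θ<0.44) ≈ 0.050. Adjusting to match 0.05 gives s ≈ 83.11.
So α = 0.53·83.11 ≈ 44.05, β = 0.47·83.11 ≈ 39.06.

α ≈ 44.05, β ≈ 39.06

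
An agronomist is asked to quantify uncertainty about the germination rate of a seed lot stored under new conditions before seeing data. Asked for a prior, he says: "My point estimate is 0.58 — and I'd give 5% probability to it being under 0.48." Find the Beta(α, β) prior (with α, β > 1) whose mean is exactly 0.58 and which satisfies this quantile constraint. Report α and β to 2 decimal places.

With mean 0.58 fixed, write α = 0.58s, β = 0.42s where s = α+β.
Need P(θ < 0.48) = 0.05 under Beta(0.58s, 0.42s). Normal approximation: (q−m)/√(m(1−m)/s) ≈ z_{0.05} = -1.64, so s ≈ 0.58·0.42·(-1.64)²/(0.48−0.58)² = 65.9.
At s = 65.9: P(θ<0.48) ≈ 0.051. Adjusting to match 0.05 gives s ≈ 66.86.
So α = 0.58·66.86 ≈ 38.78, β = 0.42·66.86 ≈ 28.08.

α ≈ 38.78, β ≈ 28.08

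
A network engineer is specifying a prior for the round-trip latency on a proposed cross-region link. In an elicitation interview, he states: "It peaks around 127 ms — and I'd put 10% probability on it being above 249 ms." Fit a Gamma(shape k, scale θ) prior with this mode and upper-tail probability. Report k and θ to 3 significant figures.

Gamma(k,θ) with k>1 has mode (k−1)θ, so θ = 127/(k−1).
Need P(X < 249) = 0.9 with θ tied to k this way. Start at k = 2, θ = 127: P(X<249) ≈ 0.583.
Too low — raise k to concentrate. Iterating converges to k ≈ 5.23.
Then θ = 127/(5.23−1) ≈ 30.1.

k ≈ 5.23, θ ≈ 30.1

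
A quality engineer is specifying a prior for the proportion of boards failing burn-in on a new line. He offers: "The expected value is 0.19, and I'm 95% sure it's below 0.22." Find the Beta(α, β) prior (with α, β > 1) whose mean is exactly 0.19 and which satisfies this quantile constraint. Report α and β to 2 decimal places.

α ≈ 92.05, β ≈ 392.44

With mean 0.19 fixed, write α = 0.19s, β = 0.81s where s = α+β.
Need P(θ < 0.22) = 0.95 under Beta(0.19s, 0.81s). Normal approximation: (q−m)/√(m(1−m)/s) ≈ z_{0.95} = 1.64, so s ≈ 0.19·0.81·(1.64)²/(0.22−0.19)² = 462.6.
At s = 462.6: P(θ<0.22) ≈ 0.946. Adjusting to match 0.95 gives s ≈ 484.50.
So α = 0.19·484.50 ≈ 92.05, β = 0.81·484.50 ≈ 392.44.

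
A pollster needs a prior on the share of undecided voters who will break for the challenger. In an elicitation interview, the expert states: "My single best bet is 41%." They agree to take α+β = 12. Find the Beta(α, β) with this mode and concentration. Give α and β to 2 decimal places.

For α,β > 1 the Beta mode is (α−1)/(α+β−2). With α+β = 12, the mode is (α−1)/10.
Set (α−1)/10 = 0.41 → α = 1 + 0.41·10 = 5.10.
β = 12 − α = 6.90.

α = 5.10, β = 6.90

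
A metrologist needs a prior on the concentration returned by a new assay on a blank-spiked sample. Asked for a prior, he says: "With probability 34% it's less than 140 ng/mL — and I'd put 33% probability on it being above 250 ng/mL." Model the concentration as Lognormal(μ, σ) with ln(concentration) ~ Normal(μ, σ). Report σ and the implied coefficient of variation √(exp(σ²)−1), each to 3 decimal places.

σ ≈ 0.680, CV ≈ 0.767

If T ~ Lognormal(μ,σ) then ln T ~ Normal(μ,σ), so the p-quantile of ln T is μ + z_p·σ.
ln(140) = 4.942 and ln(250) = 5.521; z_{0.34} = -0.4125, z_{0.67} = 0.4399.
σ = (5.521 − 4.942)/(0.4399 − (-0.4125)) = 0.680.
μ = 4.942 − (-0.4125)·0.680 = 5.222.
CV = √(exp(σ²)−1) = √(exp(0.4627)−1) = 0.767.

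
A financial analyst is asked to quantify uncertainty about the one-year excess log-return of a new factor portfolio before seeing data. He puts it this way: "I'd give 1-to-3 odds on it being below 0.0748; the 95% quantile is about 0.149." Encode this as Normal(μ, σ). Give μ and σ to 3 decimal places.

μ = 0.096, σ = 0.032

For Normal(μ,σ), the p-quantile is μ + z_p·σ. Here z_{0.25} = -0.6745, z_{0.95} = 1.645.
So 0.0748 = μ − 0.6745σ and 0.149 = μ + 1.645σ.
Subtracting: σ = (0.149 − 0.0748)/(1.645 − (-0.6745)) = 0.032.
Then μ = 0.0748 − (-0.6745)·0.032 = 0.096.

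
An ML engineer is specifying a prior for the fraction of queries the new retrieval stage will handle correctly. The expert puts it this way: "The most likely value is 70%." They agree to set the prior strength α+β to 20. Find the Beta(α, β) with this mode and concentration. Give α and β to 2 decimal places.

α = 13.60, β = 6.40

For α,β > 1 the Beta mode is (α−1)/(α+β−2). With α+β = 20, the mode is (α−1)/18.
Set (α−1)/18 = 0.7 → α = 1 + 0.7·18 = 13.60.
β = 20 − α = 6.40.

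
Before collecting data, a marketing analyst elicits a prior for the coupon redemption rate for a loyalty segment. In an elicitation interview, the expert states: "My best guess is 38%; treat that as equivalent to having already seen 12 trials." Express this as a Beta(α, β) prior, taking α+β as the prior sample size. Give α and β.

α = 4.56, β = 7.44

Under the effective-sample-size interpretation, Beta(α, β) has prior mean α/(α+β) and prior sample size α+β.
So α+β = 12 and α/(α+β) = 0.38, giving α = 0.38·12 = 4.56 and β = 12 − 4.56 = 7.44.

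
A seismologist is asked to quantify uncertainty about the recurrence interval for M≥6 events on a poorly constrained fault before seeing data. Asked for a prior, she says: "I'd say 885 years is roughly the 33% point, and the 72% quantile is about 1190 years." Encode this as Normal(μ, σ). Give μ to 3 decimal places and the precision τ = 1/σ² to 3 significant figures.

μ = 1016.188, τ = 1.12e-05

The p-quantile of Normal(μ,σ) is μ + z_p·σ, with z_{0.33} = -0.4399 and z_{0.72} = 0.5828.
Eliminate σ: μ = (z₂·x₁ − z₁·x₂)/(z₂ − z₁) = (0.5828·885 − (-0.4399)·1190)/1.023 = 1016.188.
Then σ = (x₂ − x₁)/(z₂ − z₁) = (1190 − 885)/1.023 = 298.214.
Precision τ = 1/σ² = 1/298.2² = 1.12e-05.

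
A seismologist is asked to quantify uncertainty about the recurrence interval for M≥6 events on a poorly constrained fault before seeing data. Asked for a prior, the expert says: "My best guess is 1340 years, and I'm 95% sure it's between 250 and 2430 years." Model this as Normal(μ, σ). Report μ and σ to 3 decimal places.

μ = 1340.000, σ = 556.133

A symmetric 95% interval runs μ ± z·σ with z = 1.96.
Half-width = 1090, so σ = 1090/1.96 = 556.133.
μ is the stated best guess, 1340.000.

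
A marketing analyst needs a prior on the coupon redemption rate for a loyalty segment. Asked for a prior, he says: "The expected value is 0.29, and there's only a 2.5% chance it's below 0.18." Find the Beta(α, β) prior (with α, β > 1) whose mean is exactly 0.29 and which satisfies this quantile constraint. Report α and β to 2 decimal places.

With mean 0.29 fixed, write α = 0.29s, β = 0.71s where s = α+β.
Need P(θ < 0.18) = 0.025 under Beta(0.29s, 0.71s). Normal approximation: (q−m)/√(m(1−m)/s) ≈ z_{0.025} = -1.96, so s ≈ 0.29·0.71·(-1.96)²/(0.18−0.29)² = 65.4.
At s = 65.4: P(θ<0.18) ≈ 0.017. Adjusting to match 0.025 gives s ≈ 56.10.
So α = 0.29·56.10 ≈ 16.27, β = 0.71·56.10 ≈ 39.83.

α ≈ 16.27, β ≈ 39.83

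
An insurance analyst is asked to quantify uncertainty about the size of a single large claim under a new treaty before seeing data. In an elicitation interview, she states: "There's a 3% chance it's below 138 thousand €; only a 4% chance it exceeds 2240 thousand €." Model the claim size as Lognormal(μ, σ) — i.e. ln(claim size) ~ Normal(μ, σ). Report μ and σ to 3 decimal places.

μ ≈ 6.371, σ ≈ 0.767

If T ~ Lognormal(μ,σ) then ln T ~ Normal(μ,σ), so the p-quantile of ln T is μ + z_p·σ.
ln(138) = 4.927 and ln(2240) = 7.714; z_{0.03} = -1.881, z_{0.96} = 1.751.
σ = (7.714 − 4.927)/(1.751 − (-1.881)) = 0.767.
μ = 4.927 − (-1.881)·0.767 = 6.371.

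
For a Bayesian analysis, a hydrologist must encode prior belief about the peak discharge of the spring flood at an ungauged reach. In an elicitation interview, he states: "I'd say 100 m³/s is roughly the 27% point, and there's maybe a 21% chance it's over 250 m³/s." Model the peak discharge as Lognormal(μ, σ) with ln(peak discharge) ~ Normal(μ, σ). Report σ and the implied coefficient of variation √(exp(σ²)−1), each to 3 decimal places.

σ ≈ 0.646, CV ≈ 0.719

If T ~ Lognormal(μ,σ) then ln T ~ Normal(μ,σ), so the p-quantile of ln T is μ + z_p·σ.
ln(100) = 4.605 and ln(250) = 5.521; z_{0.27} = -0.6128, z_{0.79} = 0.8064.
σ = (5.521 − 4.605)/(0.8064 − (-0.6128)) = 0.646.
μ = 4.605 − (-0.6128)·0.646 = 5.001.
CV = √(exp(σ²)−1) = √(exp(0.4168)−1) = 0.719.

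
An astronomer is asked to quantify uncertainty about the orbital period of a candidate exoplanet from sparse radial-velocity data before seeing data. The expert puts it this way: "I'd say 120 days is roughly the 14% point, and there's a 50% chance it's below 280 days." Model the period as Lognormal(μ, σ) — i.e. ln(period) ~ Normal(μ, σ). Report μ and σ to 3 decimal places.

If T ~ Lognormal(μ,σ) then ln T ~ Normal(μ,σ), so the p-quantile of ln T is μ + z_p·σ.
ln(120) = 4.787 and ln(280) = 5.635; z_{0.14} = -1.08, z_{0.5} = 0.
σ = (5.635 − 4.787)/(0 − (-1.08)) = 0.784.
μ = 4.787 − (-1.08)·0.784 = 5.635.

μ ≈ 5.635, σ ≈ 0.784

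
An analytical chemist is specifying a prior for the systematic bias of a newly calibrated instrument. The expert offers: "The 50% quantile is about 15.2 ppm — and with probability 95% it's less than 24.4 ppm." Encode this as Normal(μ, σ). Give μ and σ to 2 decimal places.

For Normal(μ,σ), the p-quantile is μ + z_p·σ. Here z_{0.5} = 0, z_{0.95} = 1.645.
So 15.2 = μ + 0σ and 24.4 = μ + 1.645σ.
Subtracting: σ = (24.4 − 15.2)/(1.645 − (0)) = 5.59.
Then μ = 15.2 − (0)·5.59 = 15.20.

μ = 15.20, σ = 5.59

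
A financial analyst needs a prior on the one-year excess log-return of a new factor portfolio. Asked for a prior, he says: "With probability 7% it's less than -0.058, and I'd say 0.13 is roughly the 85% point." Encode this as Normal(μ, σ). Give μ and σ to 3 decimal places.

μ = 0.052, σ = 0.075

For Normal(μ,σ), the p-quantile is μ + z_p·σ. Here z_{0.07} = -1.476, z_{0.85} = 1.036.
So -0.058 = μ − 1.476σ and 0.13 = μ + 1.036σ.
Subtracting: σ = (0.13 − -0.058)/(1.036 − (-1.476)) = 0.075.
Then μ = -0.058 − (-1.476)·0.075 = 0.052.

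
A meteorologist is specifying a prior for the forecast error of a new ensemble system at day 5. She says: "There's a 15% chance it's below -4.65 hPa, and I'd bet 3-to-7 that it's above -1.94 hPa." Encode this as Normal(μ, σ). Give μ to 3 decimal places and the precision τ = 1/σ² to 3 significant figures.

The p-quantile of Normal(μ,σ) is μ + z_p·σ, with z_{0.15} = -1.036 and z_{0.7} = 0.5244.
Eliminate σ: μ = (z₂·x₁ − z₁·x₂)/(z₂ − z₁) = (0.5244·-4.65 − (-1.036)·-1.94)/1.561 = -2.850.
Then σ = (x₂ − x₁)/(z₂ − z₁) = (-1.94 − -4.65)/1.561 = 1.736.
Precision τ = 1/σ² = 1/1.736² = 0.332.

μ = -2.850, τ = 0.332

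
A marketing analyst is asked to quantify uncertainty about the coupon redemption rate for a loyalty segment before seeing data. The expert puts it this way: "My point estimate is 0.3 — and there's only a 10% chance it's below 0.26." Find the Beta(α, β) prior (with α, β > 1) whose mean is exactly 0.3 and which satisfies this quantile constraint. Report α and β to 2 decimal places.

α ≈ 63.20, β ≈ 147.47

With mean 0.3 fixed, write α = 0.3s, β = 0.7s where s = α+β.
Need P(θ < 0.26) = 0.1 under Beta(0.3s, 0.7s). Normal approximation: (q−m)/√(m(1−m)/s) ≈ z_{0.1} = -1.28, so s ≈ 0.3·0.7·(-1.28)²/(0.26−0.3)² = 215.6.
At s = 215.6: P(θ<0.26) ≈ 0.097. Adjusting to match 0.1 gives s ≈ 210.67.
So α = 0.3·210.67 ≈ 63.20, β = 0.7·210.67 ≈ 147.47.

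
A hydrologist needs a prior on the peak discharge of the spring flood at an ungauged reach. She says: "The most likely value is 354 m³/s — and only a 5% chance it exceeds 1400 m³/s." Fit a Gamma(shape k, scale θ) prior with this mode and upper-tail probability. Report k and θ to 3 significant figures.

k ≈ 2.33, θ ≈ 265

Gamma(k,θ) with k>1 has mode (k−1)θ, so θ = 354/(k−1).
Need P(X < 1400) = 0.95 with θ tied to k this way. Start at k = 2, θ = 354: P(X<1400) ≈ 0.905.
Too low — raise k to concentrate. Iterating converges to k ≈ 2.33.
Then θ = 354/(2.33−1) ≈ 265.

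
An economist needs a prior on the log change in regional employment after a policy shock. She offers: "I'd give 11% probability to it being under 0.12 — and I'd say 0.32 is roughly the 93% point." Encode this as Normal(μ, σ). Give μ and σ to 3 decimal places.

μ = 0.211, σ = 0.074

For Normal(μ,σ), the p-quantile is μ + z_p·σ. Here z_{0.11} = -1.227, z_{0.93} = 1.476.
So 0.12 = μ − 1.227σ and 0.32 = μ + 1.476σ.
Subtracting: σ = (0.32 − 0.12)/(1.476 − (-1.227)) = 0.074.
Then μ = 0.12 − (-1.227)·0.074 = 0.211.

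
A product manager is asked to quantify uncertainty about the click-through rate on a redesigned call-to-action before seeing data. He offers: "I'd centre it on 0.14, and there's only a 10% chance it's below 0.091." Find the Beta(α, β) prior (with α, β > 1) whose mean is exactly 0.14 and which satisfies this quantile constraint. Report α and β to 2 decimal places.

With mean 0.14 fixed, write α = 0.14s, β = 0.86s where s = α+β.
Need P(θ < 0.091) = 0.1 under Beta(0.14s, 0.86s). Normal approximation: (q−m)/√(m(1−m)/s) ≈ z_{0.1} = -1.28, so s ≈ 0.14·0.86·(-1.28)²/(0.091−0.14)² = 82.4.
At s = 82.4: P(θ<0.091) ≈ 0.087. Adjusting to match 0.1 gives s ≈ 74.03.
So α = 0.14·74.03 ≈ 10.36, β = 0.86·74.03 ≈ 63.67.

α ≈ 10.36, β ≈ 63.67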